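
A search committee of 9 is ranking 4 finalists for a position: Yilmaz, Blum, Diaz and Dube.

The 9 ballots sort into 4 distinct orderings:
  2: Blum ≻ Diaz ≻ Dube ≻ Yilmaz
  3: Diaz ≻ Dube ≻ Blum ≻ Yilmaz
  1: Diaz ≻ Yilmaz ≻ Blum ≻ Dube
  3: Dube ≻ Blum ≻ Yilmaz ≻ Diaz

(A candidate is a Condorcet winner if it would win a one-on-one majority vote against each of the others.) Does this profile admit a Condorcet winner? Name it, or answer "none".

none

Pairwise majorities:
Yilmaz vs Blum: Yilmaz is ranked higher on 1 ballot, Blum on 8. Blum wins 8–1.
Yilmaz vs Diaz: 3 for Yilmaz, 6 for Diaz — Diaz by 6–3.
Yilmaz vs Dube: 1 for Yilmaz, 8 for Dube — Dube by 8–1.
Blum vs Diaz: 2+3 = 5 for Blum, 4 for Diaz — Blum by 5–4.
Blum vs Dube: Blum is ranked higher on 2+1 = 3 ballots, Dube on 6. Dube wins 6–3.
Diaz vs Dube: 6 to 3, Diaz.
No candidate is unbeaten: Yilmaz loses to Blum; Blum loses to Dube; Diaz loses to Blum; Dube loses to Diaz. In particular Blum > Diaz > Dube > Blum is a majority cycle — no Condorcet winner exists.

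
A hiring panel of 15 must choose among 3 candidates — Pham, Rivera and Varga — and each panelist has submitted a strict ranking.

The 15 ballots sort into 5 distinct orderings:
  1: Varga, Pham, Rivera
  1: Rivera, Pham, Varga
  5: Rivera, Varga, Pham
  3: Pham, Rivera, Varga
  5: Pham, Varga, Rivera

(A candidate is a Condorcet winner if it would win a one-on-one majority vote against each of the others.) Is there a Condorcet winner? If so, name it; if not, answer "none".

Pham

Head-to-head results (15 committee members):
Pham vs Rivera: Pham wins 9–6.
Pham–Varga: Pham 9–6.
Rivera–Varga: Rivera 9–6.
Pham beats each of Rivera, Varga — Pham is the Condorcet winner.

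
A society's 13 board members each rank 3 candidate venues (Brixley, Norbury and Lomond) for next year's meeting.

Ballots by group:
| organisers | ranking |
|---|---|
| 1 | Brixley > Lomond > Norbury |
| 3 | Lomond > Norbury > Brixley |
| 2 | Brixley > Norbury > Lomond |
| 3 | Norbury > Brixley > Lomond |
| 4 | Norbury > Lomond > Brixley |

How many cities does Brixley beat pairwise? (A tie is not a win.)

Brixley against each rival (13 organisers):
Brixley vs Norbury: Brixley preferred on 1+2 = 3 ballots; Norbury wins 10–3.
Brixley vs Lomond: 6 to 7, Lomond.
Brixley beats no one; loses to Norbury, Lomond — 0 pairwise wins.

0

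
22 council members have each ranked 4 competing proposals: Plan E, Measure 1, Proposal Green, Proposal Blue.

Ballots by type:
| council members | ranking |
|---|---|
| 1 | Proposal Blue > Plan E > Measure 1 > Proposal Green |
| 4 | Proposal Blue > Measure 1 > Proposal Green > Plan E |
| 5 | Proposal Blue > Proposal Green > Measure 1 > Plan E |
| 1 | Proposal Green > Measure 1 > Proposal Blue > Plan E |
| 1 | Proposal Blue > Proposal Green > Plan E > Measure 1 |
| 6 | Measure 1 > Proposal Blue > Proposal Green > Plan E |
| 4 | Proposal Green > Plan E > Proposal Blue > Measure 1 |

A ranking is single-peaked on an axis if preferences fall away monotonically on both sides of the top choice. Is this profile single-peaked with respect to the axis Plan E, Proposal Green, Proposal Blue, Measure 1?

no

Axis positions: Plan E=1, Proposal Green=2, Proposal Blue=3, Measure 1=4.
Type 1: ranking walks positions 3-1-4-2; Plan E is ranked above Proposal Green even though Proposal Green lies between Plan E and the peak Proposal Blue on the axis — preferences dip and rise again. Not single-peaked.
Type 2 (peak Proposal Blue at position 3): ranking walks positions 3-4-2-1, expanding outward from the peak — single-peaked.
Type 3 (peak Proposal Blue at position 3): ranking walks positions 3-2-4-1, expanding outward from the peak — single-peaked.
Type 4: ranking walks positions 2-4-3-1; Measure 1 is ranked above Proposal Blue even though Proposal Blue lies between Measure 1 and the peak Proposal Green on the axis — preferences dip and rise again. Not single-peaked.
Type 5 (peak Proposal Blue at position 3): ranking walks positions 3-2-1-4, expanding outward from the peak — single-peaked.
Type 6 (peak Measure 1 at position 4): ranking walks positions 4-3-2-1, expanding outward from the peak — single-peaked.
Type 7 (peak Proposal Green at position 2): ranking walks positions 2-1-3-4, expanding outward from the peak — single-peaked.
Type 1 violates single-peakedness, so the profile is not single-peaked on this axis.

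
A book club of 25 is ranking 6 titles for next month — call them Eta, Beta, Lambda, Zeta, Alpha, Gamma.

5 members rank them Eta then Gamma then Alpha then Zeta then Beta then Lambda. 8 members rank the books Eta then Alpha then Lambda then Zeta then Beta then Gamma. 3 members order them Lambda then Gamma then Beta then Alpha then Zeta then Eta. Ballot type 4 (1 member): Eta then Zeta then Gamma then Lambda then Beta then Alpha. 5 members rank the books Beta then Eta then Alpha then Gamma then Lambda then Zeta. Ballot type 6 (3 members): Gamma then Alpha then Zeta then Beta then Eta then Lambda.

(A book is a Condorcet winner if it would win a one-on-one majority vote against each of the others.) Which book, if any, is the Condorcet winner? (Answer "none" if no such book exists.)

Eta

Pairwise majorities:
Eta vs Beta: 14 to 11, Eta.
Eta vs Lambda: 5+8+1+5+3 = 22 for Eta, 3 for Lambda — Eta by 22–3.
Eta vs Zeta: 5+8+1+5 = 19 for Eta, 6 for Zeta — Eta by 19–6.
Eta vs Alpha: Eta preferred on 5+8+1+5 = 19 ballots; Eta wins 19–6.
Eta vs Gamma: Eta is ranked higher on 5+8+1+5 = 19 ballots, Gamma on 6. Eta wins 19–6.
Beta vs Lambda: Beta is ranked higher on 5+5+3 = 13 ballots, Lambda on 12. Beta wins 13–12.
Beta vs Zeta: 3+5 = 8 for Beta, 17 for Zeta — Zeta by 17–8.
Beta vs Alpha: Beta is ranked higher on 3+1+5 = 9 ballots, Alpha on 16. Alpha wins 16–9.
Beta vs Gamma: Beta is ranked higher on 8+5 = 13 ballots, Gamma on 12. Beta wins 13–12.
Lambda vs Zeta: 8+3+5 = 16 for Lambda, 9 for Zeta — Lambda by 16–9.
Lambda vs Alpha: 4 to 21, Alpha.
Lambda vs Gamma: Lambda preferred on 8+3 = 11 ballots; Gamma wins 14–11.
Zeta vs Alpha: 1 for Zeta, 24 for Alpha — Alpha by 24–1.
Zeta vs Gamma: Zeta is ranked higher on 8+1 = 9 ballots, Gamma on 16. Gamma wins 16–9.
Alpha vs Gamma: 8+5 = 13 for Alpha, 12 for Gamma — Alpha by 13–12.
Only Eta has no losses; Eta is the Condorcet winner.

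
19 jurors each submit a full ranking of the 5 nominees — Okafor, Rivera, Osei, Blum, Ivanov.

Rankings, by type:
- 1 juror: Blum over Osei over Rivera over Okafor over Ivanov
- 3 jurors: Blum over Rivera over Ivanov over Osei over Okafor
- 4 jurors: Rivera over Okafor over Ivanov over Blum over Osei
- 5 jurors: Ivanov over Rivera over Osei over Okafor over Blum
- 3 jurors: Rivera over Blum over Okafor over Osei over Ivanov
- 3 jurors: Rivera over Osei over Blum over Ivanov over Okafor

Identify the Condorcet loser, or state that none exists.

Pairwise majorities:
Okafor vs Rivera: Rivera, 19–0.
Okafor vs Osei: 7 to 12, Osei.
Okafor vs Blum: Blum, 10–9.
Okafor vs Ivanov: 8 to 11, Ivanov.
Rivera–Osei: Rivera 18–1.
Rivera vs Blum: Rivera preferred on 4+5+3+3 = 15 ballots; Rivera wins 15–4.
Rivera vs Ivanov: Rivera is ranked higher on 1+3+4+3+3 = 14 ballots, Ivanov on 5. Rivera wins 14–5.
Osei–Blum: Blum 11–8.
Osei vs Ivanov: Ivanov, 12–7.
Blum vs Ivanov: Blum preferred on 1+3+3+3 = 10 ballots; Blum wins 10–9.
Only Okafor has no wins; Okafor is the Condorcet loser.

Okafor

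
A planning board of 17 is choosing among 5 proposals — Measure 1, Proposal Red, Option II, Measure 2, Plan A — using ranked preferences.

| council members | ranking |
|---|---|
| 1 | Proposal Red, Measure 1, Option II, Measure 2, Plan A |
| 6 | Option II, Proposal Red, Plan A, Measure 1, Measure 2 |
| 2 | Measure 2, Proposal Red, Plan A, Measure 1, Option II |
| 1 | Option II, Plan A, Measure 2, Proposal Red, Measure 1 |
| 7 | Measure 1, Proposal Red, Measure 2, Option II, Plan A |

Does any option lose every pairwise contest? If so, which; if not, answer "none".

Head-to-head results (17 council members):
Measure 1 vs Proposal Red: 7 to 10, Proposal Red.
Measure 1 vs Option II: Measure 1, 10–7.
Measure 1 vs Measure 2: 14 to 3, Measure 1.
Measure 1 vs Plan A: 8 to 9, Plan A.
Proposal Red vs Option II: 10 to 7, Proposal Red.
Proposal Red vs Measure 2: Proposal Red, 14–3.
Proposal Red vs Plan A: Proposal Red, 16–1.
Option II–Measure 2: Measure 2 9–8.
Option II vs Plan A: Option II, 15–2.
Measure 2–Plan A: Measure 2 10–7.
Each option has at least one pairwise win (Measure 1 beats Option II; Proposal Red beats Measure 1; Option II beats Plan A; Measure 2 beats Option II; Plan A beats Measure 1) — no Condorcet loser.

none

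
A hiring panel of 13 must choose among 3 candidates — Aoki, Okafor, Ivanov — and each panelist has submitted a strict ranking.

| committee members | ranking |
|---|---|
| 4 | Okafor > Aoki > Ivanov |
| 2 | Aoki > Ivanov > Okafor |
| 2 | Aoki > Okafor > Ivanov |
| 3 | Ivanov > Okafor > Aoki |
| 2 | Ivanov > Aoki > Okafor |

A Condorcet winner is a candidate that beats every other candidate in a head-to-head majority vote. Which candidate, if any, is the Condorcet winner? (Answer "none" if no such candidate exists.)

Head-to-head results (13 committee members):
Aoki vs Okafor: Aoki preferred on 2+2+2 = 6 ballots; Okafor wins 7–6.
Aoki–Ivanov: Aoki 8–5.
Okafor vs Ivanov: Okafor preferred on 4+2 = 6 ballots; Ivanov wins 7–6.
Each candidate drops at least one matchup (Aoki loses to Okafor; Okafor loses to Ivanov; Ivanov loses to Aoki); the cycle Aoki beats Ivanov beats Okafor beats Aoki rules out a Condorcet winner.

none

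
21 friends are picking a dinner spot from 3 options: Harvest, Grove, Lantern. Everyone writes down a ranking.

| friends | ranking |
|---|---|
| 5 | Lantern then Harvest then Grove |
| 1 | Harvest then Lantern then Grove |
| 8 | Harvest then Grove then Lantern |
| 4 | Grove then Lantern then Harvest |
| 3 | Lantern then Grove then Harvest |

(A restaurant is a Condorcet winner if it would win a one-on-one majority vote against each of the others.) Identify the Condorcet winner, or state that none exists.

none

Check each pair by majority over 21 ballots:
Harvest vs Grove: 5+1+8 = 14 for Harvest, 7 for Grove — Harvest by 14–7.
Harvest vs Lantern: Harvest preferred on 1+8 = 9 ballots; Lantern wins 12–9.
Grove vs Lantern: 12 to 9, Grove.
No restaurant is unbeaten: Harvest loses to Lantern; Grove loses to Harvest; Lantern loses to Grove. In particular Harvest → Grove → Lantern → Harvest is a majority cycle — no Condorcet winner exists.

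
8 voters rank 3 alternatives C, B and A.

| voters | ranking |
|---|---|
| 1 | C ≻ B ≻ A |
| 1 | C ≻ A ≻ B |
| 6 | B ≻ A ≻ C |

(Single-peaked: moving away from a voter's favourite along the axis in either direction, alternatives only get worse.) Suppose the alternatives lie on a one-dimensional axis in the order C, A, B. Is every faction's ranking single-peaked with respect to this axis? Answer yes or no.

no

Axis positions: C=1, A=2, B=3.
Faction 1: ranking walks positions 1-3-2; B is ranked above A even though A lies between B and the peak C on the axis — preferences dip and rise again. Not single-peaked.
Faction 2 (peak C at position 1): ranking walks positions 1-2-3, expanding outward from the peak — single-peaked.
Faction 3 (peak B at position 3): ranking walks positions 3-2-1, expanding outward from the peak — single-peaked.
Faction 1 violates single-peakedness, so the profile is not single-peaked on this axis.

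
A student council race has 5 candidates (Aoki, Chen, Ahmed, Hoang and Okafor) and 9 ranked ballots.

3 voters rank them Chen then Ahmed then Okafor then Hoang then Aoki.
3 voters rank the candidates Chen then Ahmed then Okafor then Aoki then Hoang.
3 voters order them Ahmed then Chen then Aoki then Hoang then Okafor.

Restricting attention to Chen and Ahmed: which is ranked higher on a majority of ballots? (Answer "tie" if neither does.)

Chen

Ballots ranking Chen above Ahmed: 3 + 3 = 6.
Ballots ranking Ahmed above Chen: 9 − 6 = 3.
Chen wins the head-to-head 6–3.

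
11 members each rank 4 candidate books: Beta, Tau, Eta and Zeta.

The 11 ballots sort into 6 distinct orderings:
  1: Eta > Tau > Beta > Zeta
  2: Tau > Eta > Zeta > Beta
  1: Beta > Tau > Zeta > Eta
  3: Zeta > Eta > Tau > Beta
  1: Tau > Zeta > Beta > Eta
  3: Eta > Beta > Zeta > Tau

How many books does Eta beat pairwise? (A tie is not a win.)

Eta against each rival (11 members):
Eta vs Beta: 9 to 2, Eta.
Eta vs Tau: 7 to 4, Eta.
Eta vs Zeta: Eta, 6–5.
Eta beats Beta, Tau, Zeta — 3 pairwise wins.

3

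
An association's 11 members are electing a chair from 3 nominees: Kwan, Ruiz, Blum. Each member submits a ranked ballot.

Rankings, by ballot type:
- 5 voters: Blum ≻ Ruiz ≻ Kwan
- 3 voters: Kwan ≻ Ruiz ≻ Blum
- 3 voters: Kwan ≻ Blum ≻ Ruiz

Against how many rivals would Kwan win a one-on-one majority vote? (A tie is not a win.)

Kwan against each rival (11 voters):
Kwan vs Ruiz: Kwan preferred on 3+3 = 6 ballots; Kwan wins 6–5.
Kwan vs Blum: Kwan wins 6–5.
Kwan beats Ruiz, Blum — 2 pairwise wins.

2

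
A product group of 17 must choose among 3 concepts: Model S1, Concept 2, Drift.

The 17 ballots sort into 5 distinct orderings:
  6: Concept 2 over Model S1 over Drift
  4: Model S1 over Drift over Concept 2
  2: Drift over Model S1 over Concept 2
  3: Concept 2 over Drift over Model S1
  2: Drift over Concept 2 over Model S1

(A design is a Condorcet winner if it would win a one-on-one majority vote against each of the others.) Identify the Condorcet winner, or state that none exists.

Check each pair by majority over 17 ballots:
Model S1 vs Concept 2: Model S1 is ranked higher on 4+2 = 6 ballots, Concept 2 on 11. Concept 2 wins 11–6.
Model S1–Drift: Model S1 10–7.
Concept 2 vs Drift: Concept 2 wins 9–8.
Concept 2 wins every pairwise contest, so Concept 2 is the Condorcet winner.

Concept 2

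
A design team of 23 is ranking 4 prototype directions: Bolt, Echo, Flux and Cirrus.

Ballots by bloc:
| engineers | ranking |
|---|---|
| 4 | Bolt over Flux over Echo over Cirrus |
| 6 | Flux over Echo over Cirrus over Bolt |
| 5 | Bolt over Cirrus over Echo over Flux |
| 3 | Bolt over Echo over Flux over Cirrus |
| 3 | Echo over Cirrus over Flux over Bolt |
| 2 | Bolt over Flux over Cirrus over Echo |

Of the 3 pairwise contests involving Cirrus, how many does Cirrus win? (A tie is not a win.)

0

Cirrus against each rival (23 engineers):
Cirrus–Bolt: Bolt 14–9.
Cirrus vs Echo: Cirrus is ranked higher on 5+2 = 7 ballots, Echo on 16. Echo wins 16–7.
Cirrus–Flux: Flux 15–8.
Cirrus beats no one; loses to Bolt, Echo, Flux — 0 pairwise wins.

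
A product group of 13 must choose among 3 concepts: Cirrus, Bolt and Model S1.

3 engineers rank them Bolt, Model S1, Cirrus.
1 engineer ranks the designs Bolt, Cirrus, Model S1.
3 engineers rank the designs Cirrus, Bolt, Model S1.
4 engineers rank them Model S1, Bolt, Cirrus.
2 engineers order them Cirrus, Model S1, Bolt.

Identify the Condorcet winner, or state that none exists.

Bolt

Check each pair by majority over 13 ballots:
Cirrus–Bolt: Bolt 8–5.
Cirrus–Model S1: Model S1 7–6.
Bolt–Model S1: Bolt 7–6.
Only Bolt has no losses; Bolt is the Condorcet winner.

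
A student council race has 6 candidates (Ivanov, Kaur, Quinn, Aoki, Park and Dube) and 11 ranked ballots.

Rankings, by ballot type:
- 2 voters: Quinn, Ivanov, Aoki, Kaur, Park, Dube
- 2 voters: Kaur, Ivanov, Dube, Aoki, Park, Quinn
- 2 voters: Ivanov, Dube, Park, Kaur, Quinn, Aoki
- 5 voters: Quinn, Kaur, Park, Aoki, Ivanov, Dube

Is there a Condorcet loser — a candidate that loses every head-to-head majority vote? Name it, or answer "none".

Pairwise majorities:
Ivanov–Kaur: Kaur 7–4.
Ivanov vs Quinn: Quinn, 7–4.
Ivanov vs Aoki: 6 to 5, Ivanov.
Ivanov–Park: Ivanov 6–5.
Ivanov–Dube: Ivanov 11–0.
Kaur vs Quinn: Kaur is ranked higher on 2+2 = 4 ballots, Quinn on 7. Quinn wins 7–4.
Kaur–Aoki: Kaur 9–2.
Kaur vs Park: Kaur wins 9–2.
Kaur vs Dube: 2+2+5 = 9 for Kaur, 2 for Dube — Kaur by 9–2.
Quinn vs Aoki: Quinn preferred on 2+2+5 = 9 ballots; Quinn wins 9–2.
Quinn vs Park: Quinn is ranked higher on 2+5 = 7 ballots, Park on 4. Quinn wins 7–4.
Quinn vs Dube: Quinn preferred on 2+5 = 7 ballots; Quinn wins 7–4.
Aoki vs Park: Park, 7–4.
Aoki–Dube: Aoki 7–4.
Park–Dube: Park 7–4.
Dube is beaten in every head-to-head and is the Condorcet loser.

Dube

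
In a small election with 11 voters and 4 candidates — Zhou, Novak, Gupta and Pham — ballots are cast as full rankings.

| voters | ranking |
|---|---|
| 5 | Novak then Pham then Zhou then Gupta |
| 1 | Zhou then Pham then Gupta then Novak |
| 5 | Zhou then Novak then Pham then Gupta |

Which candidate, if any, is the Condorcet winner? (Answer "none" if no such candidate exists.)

Zhou

Pairwise majorities:
Zhou–Novak: Zhou 6–5.
Zhou vs Gupta: Zhou preferred on 5+1+5 = 11 ballots; Zhou wins 11–0.
Zhou vs Pham: Zhou wins 6–5.
Novak vs Gupta: Novak wins 10–1.
Novak–Pham: Novak 10–1.
Gupta vs Pham: 0 to 11, Pham.
Zhou wins every pairwise contest, so Zhou is the Condorcet winner.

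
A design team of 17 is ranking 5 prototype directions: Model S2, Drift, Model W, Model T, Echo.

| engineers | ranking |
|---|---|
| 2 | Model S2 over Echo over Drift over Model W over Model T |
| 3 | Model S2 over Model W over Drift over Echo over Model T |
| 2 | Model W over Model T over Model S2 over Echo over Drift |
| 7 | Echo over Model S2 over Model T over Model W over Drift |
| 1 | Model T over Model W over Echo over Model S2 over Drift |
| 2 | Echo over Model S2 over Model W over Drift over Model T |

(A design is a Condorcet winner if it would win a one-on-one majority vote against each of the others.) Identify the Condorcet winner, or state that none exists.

Echo

Check each pair by majority over 17 ballots:
Model S2 vs Drift: Model S2, 17–0.
Model S2 vs Model W: Model S2, 14–3.
Model S2 vs Model T: 2+3+7+2 = 14 for Model S2, 3 for Model T — Model S2 by 14–3.
Model S2 vs Echo: 7 to 10, Echo.
Drift vs Model W: 2 to 15, Model W.
Drift–Model T: Model T 10–7.
Drift–Echo: Echo 14–3.
Model W vs Model T: 9 to 8, Model W.
Model W vs Echo: Model W preferred on 3+2+1 = 6 ballots; Echo wins 11–6.
Model T vs Echo: Model T preferred on 2+1 = 3 ballots; Echo wins 14–3.
Echo wins every pairwise contest, so Echo is the Condorcet winner.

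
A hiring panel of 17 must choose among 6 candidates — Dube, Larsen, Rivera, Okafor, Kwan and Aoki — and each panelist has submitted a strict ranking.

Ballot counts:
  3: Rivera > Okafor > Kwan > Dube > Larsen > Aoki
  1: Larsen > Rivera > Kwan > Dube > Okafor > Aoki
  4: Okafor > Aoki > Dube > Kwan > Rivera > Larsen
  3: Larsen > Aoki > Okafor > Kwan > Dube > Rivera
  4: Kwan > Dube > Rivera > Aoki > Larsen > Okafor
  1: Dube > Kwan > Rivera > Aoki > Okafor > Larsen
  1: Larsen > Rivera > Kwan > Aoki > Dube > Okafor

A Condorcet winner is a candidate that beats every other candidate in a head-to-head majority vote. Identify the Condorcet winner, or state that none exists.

Head-to-head results (17 committee members):
Dube vs Larsen: Dube, 12–5.
Dube–Rivera: Dube 12–5.
Dube–Okafor: Okafor 10–7.
Dube vs Kwan: Kwan, 12–5.
Dube vs Aoki: Dube wins 9–8.
Larsen vs Rivera: Rivera wins 12–5.
Larsen–Okafor: Larsen 9–8.
Larsen vs Kwan: Kwan, 12–5.
Larsen vs Aoki: Aoki, 9–8.
Rivera–Okafor: Rivera 10–7.
Rivera vs Kwan: Kwan, 12–5.
Rivera vs Aoki: Rivera wins 10–7.
Okafor vs Kwan: Okafor wins 10–7.
Okafor vs Aoki: Aoki wins 9–8.
Kwan vs Aoki: Kwan, 10–7.
No candidate is unbeaten: Dube loses to Okafor; Larsen loses to Dube; Rivera loses to Dube; Okafor loses to Larsen; Kwan loses to Okafor; Aoki loses to Dube. In particular Dube > Larsen > Okafor > Dube is a majority cycle — no Condorcet winner exists.

none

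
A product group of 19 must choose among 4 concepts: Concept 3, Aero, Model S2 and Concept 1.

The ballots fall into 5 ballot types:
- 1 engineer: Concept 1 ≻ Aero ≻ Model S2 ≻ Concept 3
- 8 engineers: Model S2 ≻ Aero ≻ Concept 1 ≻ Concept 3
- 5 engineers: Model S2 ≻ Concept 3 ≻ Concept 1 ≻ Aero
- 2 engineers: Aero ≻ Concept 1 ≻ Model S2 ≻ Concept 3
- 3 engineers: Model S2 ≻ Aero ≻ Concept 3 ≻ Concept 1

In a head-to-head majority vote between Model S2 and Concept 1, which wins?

Ballots ranking Model S2 above Concept 1: 8 + 5 + 3 = 16.
Ballots ranking Concept 1 above Model S2: 19 − 16 = 3.
Model S2 wins the head-to-head 16–3.

Model S2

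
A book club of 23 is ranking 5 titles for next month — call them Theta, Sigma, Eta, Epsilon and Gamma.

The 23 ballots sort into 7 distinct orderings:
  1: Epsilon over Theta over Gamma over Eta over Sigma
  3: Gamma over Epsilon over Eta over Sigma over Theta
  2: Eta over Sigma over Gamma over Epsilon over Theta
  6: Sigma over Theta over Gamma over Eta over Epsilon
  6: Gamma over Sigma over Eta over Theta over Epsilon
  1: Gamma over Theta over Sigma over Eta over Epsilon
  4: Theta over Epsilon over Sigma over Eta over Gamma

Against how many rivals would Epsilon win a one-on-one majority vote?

0

Epsilon against each rival (23 members):
Epsilon–Theta: Theta 17–6.
Epsilon vs Sigma: Sigma, 15–8.
Epsilon vs Eta: Eta, 15–8.
Epsilon vs Gamma: Gamma, 18–5.
Epsilon beats no one; loses to Theta, Sigma, Eta, Gamma — 0 pairwise wins.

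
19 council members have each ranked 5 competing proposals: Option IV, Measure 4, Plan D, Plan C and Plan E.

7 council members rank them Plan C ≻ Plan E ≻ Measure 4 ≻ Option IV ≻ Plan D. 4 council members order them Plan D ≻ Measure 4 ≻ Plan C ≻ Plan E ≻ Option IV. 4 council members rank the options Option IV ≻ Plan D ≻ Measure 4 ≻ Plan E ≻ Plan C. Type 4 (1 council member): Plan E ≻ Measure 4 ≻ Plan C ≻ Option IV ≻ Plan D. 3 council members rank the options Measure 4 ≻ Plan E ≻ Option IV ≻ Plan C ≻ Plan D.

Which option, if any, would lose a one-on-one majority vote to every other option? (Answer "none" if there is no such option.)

Plan D

Head-to-head results (19 council members):
Option IV vs Measure 4: 4 for Option IV, 15 for Measure 4 — Measure 4 by 15–4.
Option IV vs Plan D: Option IV preferred on 7+4+1+3 = 15 ballots; Option IV wins 15–4.
Option IV vs Plan C: Plan C wins 12–7.
Option IV vs Plan E: Option IV is ranked higher on 4 ballots, Plan E on 15. Plan E wins 15–4.
Measure 4 vs Plan D: 11 to 8, Measure 4.
Measure 4 vs Plan C: 4+4+1+3 = 12 for Measure 4, 7 for Plan C — Measure 4 by 12–7.
Measure 4 vs Plan E: Measure 4, 11–8.
Plan D vs Plan C: Plan C, 11–8.
Plan D vs Plan E: Plan D is ranked higher on 4+4 = 8 ballots, Plan E on 11. Plan E wins 11–8.
Plan C–Plan E: Plan C 11–8.
Plan D is beaten in every head-to-head and is the Condorcet loser.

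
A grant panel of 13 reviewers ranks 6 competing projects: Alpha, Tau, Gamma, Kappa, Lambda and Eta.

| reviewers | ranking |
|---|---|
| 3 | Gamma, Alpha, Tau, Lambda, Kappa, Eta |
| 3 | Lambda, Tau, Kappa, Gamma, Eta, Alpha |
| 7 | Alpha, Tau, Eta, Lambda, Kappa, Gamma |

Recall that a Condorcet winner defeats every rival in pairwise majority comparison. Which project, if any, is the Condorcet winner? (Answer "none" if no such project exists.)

Head-to-head results (13 reviewers):
Alpha vs Tau: 10 to 3, Alpha.
Alpha vs Gamma: 7 for Alpha, 6 for Gamma — Alpha by 7–6.
Alpha vs Kappa: 10 to 3, Alpha.
Alpha vs Lambda: Alpha preferred on 3+7 = 10 ballots; Alpha wins 10–3.
Alpha vs Eta: Alpha is ranked higher on 3+7 = 10 ballots, Eta on 3. Alpha wins 10–3.
Tau vs Gamma: 3+7 = 10 for Tau, 3 for Gamma — Tau by 10–3.
Tau vs Kappa: Tau preferred on 3+3+7 = 13 ballots; Tau wins 13–0.
Tau vs Lambda: 10 to 3, Tau.
Tau vs Eta: Tau is ranked higher on 3+3+7 = 13 ballots, Eta on 0. Tau wins 13–0.
Gamma vs Kappa: Gamma preferred on 3 ballots; Kappa wins 10–3.
Gamma vs Lambda: Gamma preferred on 3 ballots; Lambda wins 10–3.
Gamma vs Eta: 3+3 = 6 for Gamma, 7 for Eta — Eta by 7–6.
Kappa vs Lambda: Kappa preferred on 0 ballots; Lambda wins 13–0.
Kappa vs Eta: 3+3 = 6 for Kappa, 7 for Eta — Eta by 7–6.
Lambda vs Eta: 3+3 = 6 for Lambda, 7 for Eta — Eta by 7–6.
Alpha wins every pairwise contest, so Alpha is the Condorcet winner.

Alpha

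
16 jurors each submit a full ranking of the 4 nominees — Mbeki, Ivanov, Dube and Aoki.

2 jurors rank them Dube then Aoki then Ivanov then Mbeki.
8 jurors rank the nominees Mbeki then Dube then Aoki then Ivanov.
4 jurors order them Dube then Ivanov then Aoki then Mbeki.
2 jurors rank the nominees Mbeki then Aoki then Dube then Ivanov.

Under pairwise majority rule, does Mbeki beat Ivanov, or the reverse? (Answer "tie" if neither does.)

Mbeki

Ballots ranking Mbeki above Ivanov: 8 + 2 = 10.
Ballots ranking Ivanov above Mbeki: 16 − 10 = 6.
Mbeki wins the head-to-head 10–6.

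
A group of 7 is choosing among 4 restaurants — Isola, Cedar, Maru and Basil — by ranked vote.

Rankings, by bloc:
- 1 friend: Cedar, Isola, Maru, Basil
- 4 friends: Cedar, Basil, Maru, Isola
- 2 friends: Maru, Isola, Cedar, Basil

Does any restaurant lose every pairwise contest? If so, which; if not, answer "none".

Isola

Pairwise majorities:
Isola–Cedar: Cedar 5–2.
Isola vs Maru: 1 for Isola, 6 for Maru — Maru by 6–1.
Isola vs Basil: Basil wins 4–3.
Cedar vs Maru: Cedar is ranked higher on 1+4 = 5 ballots, Maru on 2. Cedar wins 5–2.
Cedar vs Basil: Cedar, 7–0.
Maru vs Basil: Basil wins 4–3.
Isola loses to every other restaurant — it is the Condorcet loser.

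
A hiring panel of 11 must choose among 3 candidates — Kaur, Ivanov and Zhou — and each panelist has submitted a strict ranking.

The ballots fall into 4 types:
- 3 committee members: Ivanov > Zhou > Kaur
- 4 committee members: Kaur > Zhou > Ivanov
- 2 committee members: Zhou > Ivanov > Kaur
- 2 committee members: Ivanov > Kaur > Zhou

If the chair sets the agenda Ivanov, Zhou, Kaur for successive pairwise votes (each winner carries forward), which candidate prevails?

Round 1: Ivanov vs Zhou — 5–6, Zhou advances.
Round 2: Zhou vs Kaur — 5–6, Kaur advances.
The agenda winner is Kaur.

Kaur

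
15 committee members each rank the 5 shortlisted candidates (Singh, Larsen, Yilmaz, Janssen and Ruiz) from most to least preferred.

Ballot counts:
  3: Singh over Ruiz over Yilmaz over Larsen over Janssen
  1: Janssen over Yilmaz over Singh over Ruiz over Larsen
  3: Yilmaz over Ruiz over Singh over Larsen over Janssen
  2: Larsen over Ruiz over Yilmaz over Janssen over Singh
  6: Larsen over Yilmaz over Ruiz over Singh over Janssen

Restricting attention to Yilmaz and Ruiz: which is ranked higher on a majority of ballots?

Ballots ranking Yilmaz above Ruiz: 1 + 3 + 6 = 10.
Ballots ranking Ruiz above Yilmaz: 15 − 10 = 5.
Yilmaz wins the head-to-head 10–5.

Yilmaz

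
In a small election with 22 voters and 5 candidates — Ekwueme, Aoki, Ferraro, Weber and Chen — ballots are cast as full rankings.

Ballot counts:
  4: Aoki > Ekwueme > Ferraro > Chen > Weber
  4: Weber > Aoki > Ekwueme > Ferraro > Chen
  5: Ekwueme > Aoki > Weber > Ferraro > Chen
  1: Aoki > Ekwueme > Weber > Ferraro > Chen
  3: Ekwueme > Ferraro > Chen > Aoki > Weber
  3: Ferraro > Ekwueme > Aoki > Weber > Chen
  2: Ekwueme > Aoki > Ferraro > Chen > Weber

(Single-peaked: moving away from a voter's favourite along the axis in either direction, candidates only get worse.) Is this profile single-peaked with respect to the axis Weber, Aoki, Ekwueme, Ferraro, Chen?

Axis positions: Weber=1, Aoki=2, Ekwueme=3, Ferraro=4, Chen=5.
Ballot type 1 (peak Aoki at position 2): ranking walks positions 2-3-4-5-1, expanding outward from the peak — single-peaked.
Ballot type 2 (peak Weber at position 1): ranking walks positions 1-2-3-4-5, expanding outward from the peak — single-peaked.
Ballot type 3 (peak Ekwueme at position 3): ranking walks positions 3-2-1-4-5, expanding outward from the peak — single-peaked.
Ballot type 4 (peak Aoki at position 2): ranking walks positions 2-3-1-4-5, expanding outward from the peak — single-peaked.
Ballot type 5 (peak Ekwueme at position 3): ranking walks positions 3-4-5-2-1, expanding outward from the peak — single-peaked.
Ballot type 6 (peak Ferraro at position 4): ranking walks positions 4-3-2-1-5, expanding outward from the peak — single-peaked.
Ballot type 7 (peak Ekwueme at position 3): ranking walks positions 3-2-4-5-1, expanding outward from the peak — single-peaked.
Every ranking is single-peaked on this axis.

yes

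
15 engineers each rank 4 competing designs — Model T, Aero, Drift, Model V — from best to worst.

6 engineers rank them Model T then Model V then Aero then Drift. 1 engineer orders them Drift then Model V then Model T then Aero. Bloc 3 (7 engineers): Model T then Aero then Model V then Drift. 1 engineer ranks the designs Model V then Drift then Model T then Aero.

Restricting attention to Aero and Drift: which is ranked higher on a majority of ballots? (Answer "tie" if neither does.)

Aero

Ballots ranking Aero above Drift: 6 + 7 = 13.
Ballots ranking Drift above Aero: 15 − 13 = 2.
Aero wins the head-to-head 13–2.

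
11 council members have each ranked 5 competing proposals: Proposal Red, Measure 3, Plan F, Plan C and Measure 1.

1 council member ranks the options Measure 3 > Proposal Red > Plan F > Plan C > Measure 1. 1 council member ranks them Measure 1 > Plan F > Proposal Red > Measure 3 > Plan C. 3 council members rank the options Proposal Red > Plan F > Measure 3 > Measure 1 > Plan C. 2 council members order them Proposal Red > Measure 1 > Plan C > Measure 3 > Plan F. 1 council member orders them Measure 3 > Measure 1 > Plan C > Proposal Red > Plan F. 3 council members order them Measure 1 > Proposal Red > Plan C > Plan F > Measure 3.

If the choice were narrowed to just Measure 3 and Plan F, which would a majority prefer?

Plan F

Ballots ranking Measure 3 above Plan F: 1 + 2 + 1 = 4.
Ballots ranking Plan F above Measure 3: 11 − 4 = 7.
Plan F wins the head-to-head 7–4.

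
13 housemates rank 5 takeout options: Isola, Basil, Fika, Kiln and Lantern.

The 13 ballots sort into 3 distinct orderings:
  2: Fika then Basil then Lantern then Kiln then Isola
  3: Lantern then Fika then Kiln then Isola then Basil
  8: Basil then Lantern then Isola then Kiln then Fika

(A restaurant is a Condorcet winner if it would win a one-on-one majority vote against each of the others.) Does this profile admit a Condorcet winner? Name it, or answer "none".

Basil

Check each pair by majority over 13 ballots:
Isola vs Basil: 3 to 10, Basil.
Isola vs Fika: Isola wins 8–5.
Isola vs Kiln: 8 to 5, Isola.
Isola–Lantern: Lantern 13–0.
Basil vs Fika: Basil wins 8–5.
Basil–Kiln: Basil 10–3.
Basil vs Lantern: 2+8 = 10 for Basil, 3 for Lantern — Basil by 10–3.
Fika vs Kiln: Fika is ranked higher on 2+3 = 5 ballots, Kiln on 8. Kiln wins 8–5.
Fika vs Lantern: Fika is ranked higher on 2 ballots, Lantern on 11. Lantern wins 11–2.
Kiln vs Lantern: Kiln preferred on 0 ballots; Lantern wins 13–0.
Basil defeats every rival head-to-head and is the Condorcet winner.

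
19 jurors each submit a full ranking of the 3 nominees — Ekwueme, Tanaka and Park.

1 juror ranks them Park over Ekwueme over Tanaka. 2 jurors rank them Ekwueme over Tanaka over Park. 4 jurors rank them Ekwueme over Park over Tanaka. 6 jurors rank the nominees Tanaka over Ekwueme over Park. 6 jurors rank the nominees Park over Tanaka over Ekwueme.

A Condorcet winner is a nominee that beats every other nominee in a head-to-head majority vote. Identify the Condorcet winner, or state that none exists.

Head-to-head results (19 jurors):
Ekwueme vs Tanaka: Ekwueme is ranked higher on 1+2+4 = 7 ballots, Tanaka on 12. Tanaka wins 12–7.
Ekwueme vs Park: Ekwueme is ranked higher on 2+4+6 = 12 ballots, Park on 7. Ekwueme wins 12–7.
Tanaka vs Park: 8 to 11, Park.
Each nominee drops at least one matchup (Ekwueme loses to Tanaka; Tanaka loses to Park; Park loses to Ekwueme); the cycle Ekwueme > Park > Tanaka > Ekwueme rules out a Condorcet winner.

none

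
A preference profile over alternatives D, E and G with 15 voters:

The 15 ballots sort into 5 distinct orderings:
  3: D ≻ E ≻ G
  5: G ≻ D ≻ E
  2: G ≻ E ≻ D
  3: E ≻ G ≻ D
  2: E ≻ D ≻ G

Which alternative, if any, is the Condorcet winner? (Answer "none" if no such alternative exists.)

Check each pair by majority over 15 ballots:
D–E: D 8–7.
D vs G: D preferred on 3+2 = 5 ballots; G wins 10–5.
E vs G: E preferred on 3+3+2 = 8 ballots; E wins 8–7.
Every alternative loses at least once (D loses to G; E loses to D; G loses to E). The majority relation contains the cycle D → E → G → D, so there is no Condorcet winner.

none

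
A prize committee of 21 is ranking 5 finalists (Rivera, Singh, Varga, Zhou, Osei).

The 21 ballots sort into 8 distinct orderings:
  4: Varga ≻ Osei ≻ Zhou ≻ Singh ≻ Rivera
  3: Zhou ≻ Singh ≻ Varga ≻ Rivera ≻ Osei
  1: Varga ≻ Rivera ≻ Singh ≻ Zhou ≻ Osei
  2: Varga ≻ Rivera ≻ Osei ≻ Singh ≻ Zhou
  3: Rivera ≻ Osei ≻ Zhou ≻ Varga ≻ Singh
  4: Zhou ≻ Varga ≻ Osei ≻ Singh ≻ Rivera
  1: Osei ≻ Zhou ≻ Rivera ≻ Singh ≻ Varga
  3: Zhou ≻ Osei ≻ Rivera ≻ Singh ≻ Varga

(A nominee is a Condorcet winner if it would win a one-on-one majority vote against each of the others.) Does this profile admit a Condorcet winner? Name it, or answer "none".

Pairwise majorities:
Rivera vs Singh: Singh wins 11–10.
Rivera vs Varga: Varga wins 14–7.
Rivera vs Zhou: Zhou, 15–6.
Rivera–Osei: Osei 12–9.
Singh–Varga: Varga 14–7.
Singh vs Zhou: Zhou wins 18–3.
Singh vs Osei: Osei, 17–4.
Varga vs Zhou: Zhou wins 14–7.
Varga–Osei: Varga 14–7.
Zhou vs Osei: Zhou wins 11–10.
Zhou defeats every rival head-to-head and is the Condorcet winner.

Zhou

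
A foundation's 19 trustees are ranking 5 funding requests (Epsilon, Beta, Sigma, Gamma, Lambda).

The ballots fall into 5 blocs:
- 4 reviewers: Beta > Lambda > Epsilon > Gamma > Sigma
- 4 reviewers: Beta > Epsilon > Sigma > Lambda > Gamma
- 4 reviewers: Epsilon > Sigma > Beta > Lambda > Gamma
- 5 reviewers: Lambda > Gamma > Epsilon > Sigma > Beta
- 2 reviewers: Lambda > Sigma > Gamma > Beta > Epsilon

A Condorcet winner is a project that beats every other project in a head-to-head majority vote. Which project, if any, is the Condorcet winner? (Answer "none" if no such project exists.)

none

Pairwise majorities:
Epsilon–Beta: Beta 10–9.
Epsilon vs Sigma: Epsilon is ranked higher on 4+4+4+5 = 17 ballots, Sigma on 2. Epsilon wins 17–2.
Epsilon vs Gamma: Epsilon preferred on 4+4+4 = 12 ballots; Epsilon wins 12–7.
Epsilon vs Lambda: 8 to 11, Lambda.
Beta–Sigma: Sigma 11–8.
Beta vs Gamma: Beta is ranked higher on 4+4+4 = 12 ballots, Gamma on 7. Beta wins 12–7.
Beta vs Lambda: Beta preferred on 4+4+4 = 12 ballots; Beta wins 12–7.
Sigma vs Gamma: Sigma wins 10–9.
Sigma vs Lambda: 4+4 = 8 for Sigma, 11 for Lambda — Lambda by 11–8.
Gamma vs Lambda: Lambda wins 19–0.
Each project drops at least one matchup (Epsilon loses to Beta; Beta loses to Sigma; Sigma loses to Epsilon; Gamma loses to Epsilon; Lambda loses to Beta); the cycle Epsilon beats Sigma beats Beta beats Epsilon rules out a Condorcet winner.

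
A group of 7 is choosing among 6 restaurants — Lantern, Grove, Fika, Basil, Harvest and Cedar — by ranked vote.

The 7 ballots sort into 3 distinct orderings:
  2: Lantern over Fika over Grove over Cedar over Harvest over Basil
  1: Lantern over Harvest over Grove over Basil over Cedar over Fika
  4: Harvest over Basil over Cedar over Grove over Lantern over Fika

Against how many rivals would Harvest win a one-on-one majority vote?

Harvest against each rival (7 friends):
Harvest vs Lantern: Harvest, 4–3.
Harvest vs Grove: Harvest is ranked higher on 1+4 = 5 ballots, Grove on 2. Harvest wins 5–2.
Harvest vs Fika: 1+4 = 5 for Harvest, 2 for Fika — Harvest by 5–2.
Harvest vs Basil: Harvest is ranked higher on 2+1+4 = 7 ballots, Basil on 0. Harvest wins 7–0.
Harvest–Cedar: Harvest 5–2.
Harvest beats Lantern, Grove, Fika, Basil, Cedar — 5 pairwise wins.

5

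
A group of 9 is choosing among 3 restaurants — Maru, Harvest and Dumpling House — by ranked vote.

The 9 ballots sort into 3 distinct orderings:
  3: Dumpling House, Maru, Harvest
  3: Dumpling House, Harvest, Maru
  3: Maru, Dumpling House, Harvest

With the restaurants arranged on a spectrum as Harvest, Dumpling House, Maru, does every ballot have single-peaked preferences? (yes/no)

Axis positions: Harvest=1, Dumpling House=2, Maru=3.
Cluster 1 (peak Dumpling House at position 2): ranking walks positions 2-3-1, expanding outward from the peak — single-peaked.
Cluster 2 (peak Dumpling House at position 2): ranking walks positions 2-1-3, expanding outward from the peak — single-peaked.
Cluster 3 (peak Maru at position 3): ranking walks positions 3-2-1, expanding outward from the peak — single-peaked.
Every ranking is single-peaked on this axis.

yes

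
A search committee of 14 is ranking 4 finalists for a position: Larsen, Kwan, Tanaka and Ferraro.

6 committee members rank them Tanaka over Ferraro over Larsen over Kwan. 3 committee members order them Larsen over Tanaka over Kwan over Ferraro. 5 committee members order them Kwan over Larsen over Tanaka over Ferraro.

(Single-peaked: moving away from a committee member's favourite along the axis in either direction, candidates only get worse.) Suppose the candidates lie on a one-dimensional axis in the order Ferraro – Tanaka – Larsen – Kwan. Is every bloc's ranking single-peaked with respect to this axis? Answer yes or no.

yes

Axis positions: Ferraro=1, Tanaka=2, Larsen=3, Kwan=4.
Bloc 1 (peak Tanaka at position 2): ranking walks positions 2-1-3-4, expanding outward from the peak — single-peaked.
Bloc 2 (peak Larsen at position 3): ranking walks positions 3-2-4-1, expanding outward from the peak — single-peaked.
Bloc 3 (peak Kwan at position 4): ranking walks positions 4-3-2-1, expanding outward from the peak — single-peaked.
Every ranking is single-peaked on this axis.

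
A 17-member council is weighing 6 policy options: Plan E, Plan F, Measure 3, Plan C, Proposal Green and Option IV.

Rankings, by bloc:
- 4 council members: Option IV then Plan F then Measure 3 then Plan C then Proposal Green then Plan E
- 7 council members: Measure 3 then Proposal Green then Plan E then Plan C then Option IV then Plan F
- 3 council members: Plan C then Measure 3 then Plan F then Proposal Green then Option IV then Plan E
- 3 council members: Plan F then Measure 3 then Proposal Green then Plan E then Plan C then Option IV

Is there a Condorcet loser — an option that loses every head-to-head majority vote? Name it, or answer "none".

Pairwise majorities:
Plan E vs Plan F: Plan E preferred on 7 ballots; Plan F wins 10–7.
Plan E–Measure 3: Measure 3 17–0.
Plan E vs Plan C: Plan E is ranked higher on 7+3 = 10 ballots, Plan C on 7. Plan E wins 10–7.
Plan E vs Proposal Green: 0 for Plan E, 17 for Proposal Green — Proposal Green by 17–0.
Plan E–Option IV: Plan E 10–7.
Plan F vs Measure 3: Plan F preferred on 4+3 = 7 ballots; Measure 3 wins 10–7.
Plan F vs Plan C: Plan C, 10–7.
Plan F vs Proposal Green: 4+3+3 = 10 for Plan F, 7 for Proposal Green — Plan F by 10–7.
Plan F vs Option IV: Plan F is ranked higher on 3+3 = 6 ballots, Option IV on 11. Option IV wins 11–6.
Measure 3–Plan C: Measure 3 14–3.
Measure 3 vs Proposal Green: 17 to 0, Measure 3.
Measure 3–Option IV: Measure 3 13–4.
Plan C vs Proposal Green: Plan C is ranked higher on 4+3 = 7 ballots, Proposal Green on 10. Proposal Green wins 10–7.
Plan C vs Option IV: Plan C preferred on 7+3+3 = 13 ballots; Plan C wins 13–4.
Proposal Green vs Option IV: Proposal Green preferred on 7+3+3 = 13 ballots; Proposal Green wins 13–4.
Every option wins at least one matchup (Plan E beats Plan C; Plan F beats Plan E; Measure 3 beats Plan E; Plan C beats Plan F; Proposal Green beats Plan E; Option IV beats Plan F), so there is no Condorcet loser.

none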